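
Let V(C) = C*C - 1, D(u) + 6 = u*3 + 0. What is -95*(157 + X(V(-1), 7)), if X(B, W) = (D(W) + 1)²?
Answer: -39235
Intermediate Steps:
D(u) = -6 + 3*u (D(u) = -6 + (u*3 + 0) = -6 + (3*u + 0) = -6 + 3*u)
V(C) = -1 + C² (V(C) = C² - 1 = -1 + C²)
X(B, W) = (-5 + 3*W)² (X(B, W) = ((-6 + 3*W) + 1)² = (-5 + 3*W)²)
-95*(157 + X(V(-1), 7)) = -95*(157 + (-5 + 3*7)²) = -95*(157 + (-5 + 21)²) = -95*(157 + 16²) = -95*(157 + 256) = -95*413 = -39235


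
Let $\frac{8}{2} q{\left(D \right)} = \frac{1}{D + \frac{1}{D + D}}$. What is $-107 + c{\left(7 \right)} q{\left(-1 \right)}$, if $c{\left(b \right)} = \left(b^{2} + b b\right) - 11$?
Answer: $- \frac{243}{2} \approx -121.5$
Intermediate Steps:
$q{\left(D \right)} = \frac{1}{4 \left(D + \frac{1}{2 D}\right)}$ ($q{\left(D \right)} = \frac{1}{4 \left(D + \frac{1}{D + D}\right)} = \frac{1}{4 \left(D + \frac{1}{2 D}\right)}$)
$c{\left(b \right)} = -11 + 2 b^{2}$ ($c{\left(b \right)} = \left(b^{2} + b^{2}\right) - 11 = 2 b^{2} - 11 = -11 + 2 b^{2}$)
$-107 + c{\left(7 \right)} q{\left(-1 \right)} = -107 + \left(-11 + 2 \cdot 7^{2}\right) \frac{1}{2} \left(-1\right) \frac{1}{1 + 2 \left(-1\right)^{2}} = -107 + \left(-11 + 2 \cdot 49\right) \frac{1}{2} \left(-1\right) \frac{1}{1 + 2 \cdot 1} = -107 + \left(-11 + 98\right) \frac{1}{2} \left(-1\right) \frac{1}{1 + 2} = -107 + 87 \cdot \frac{1}{2} \left(-1\right) \frac{1}{3} = -107 + 87 \left(- \frac{1}{6}\right) = -107 - \frac{29}{2} = - \frac{243}{2}$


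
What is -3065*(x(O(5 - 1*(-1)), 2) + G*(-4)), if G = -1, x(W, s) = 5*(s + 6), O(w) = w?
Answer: -134860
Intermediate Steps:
x(W, s) = 30 + 5*s (x(W, s) = 5*(6 + s) = 30 + 5*s)
-3065*(x(O(5 - 1*(-1)), 2) + G*(-4)) = -3065*((30 + 5*2) - 1*(-4)) = -3065*((30 + 10) + 4) = -3065*(40 + 4) = -3065*44 = -134860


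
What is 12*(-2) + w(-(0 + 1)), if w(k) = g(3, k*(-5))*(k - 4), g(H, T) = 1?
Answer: -29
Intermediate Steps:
w(k) = -4 + k (w(k) = 1*(k - 4) = 1*(-4 + k) = -4 + k)
12*(-2) + w(-(0 + 1)) = 12*(-2) + (-4 - (0 + 1)) = -24 + (-4 - 1*1) = -24 + (-4 - 1) = -24 - 5 = -29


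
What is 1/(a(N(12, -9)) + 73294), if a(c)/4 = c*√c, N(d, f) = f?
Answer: 36647/2686011050 + 27*I/1343005525 ≈ 1.3644e-5 + 2.0104e-8*I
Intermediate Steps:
a(c) = 4*c^(3/2) (a(c) = 4*(c*√c) = 4*c^(3/2))
1/(a(N(12, -9)) + 73294) = 1/(4*(-9)^(3/2) + 73294) = 1/(4*(-27*I) + 73294) = 1/(-108*I + 73294) = 1/(73294 - 108*I) = (73294 + 108*I)/5372022100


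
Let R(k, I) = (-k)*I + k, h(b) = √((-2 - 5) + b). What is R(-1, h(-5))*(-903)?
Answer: 903 - 1806*I*√3 ≈ 903.0 - 3128.1*I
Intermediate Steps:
h(b) = √(-7 + b)
R(k, I) = k - I*k (R(k, I) = -I*k + k = k - I*k)
R(-1, h(-5))*(-903) = -(1 - √(-7 - 5))*(-903) = -(1 - √(-12))*(-903) = -(1 - 2*I*√3)*(-903) = (-1 + 2*I*√3)*(-903) = 903 - 1806*I*√3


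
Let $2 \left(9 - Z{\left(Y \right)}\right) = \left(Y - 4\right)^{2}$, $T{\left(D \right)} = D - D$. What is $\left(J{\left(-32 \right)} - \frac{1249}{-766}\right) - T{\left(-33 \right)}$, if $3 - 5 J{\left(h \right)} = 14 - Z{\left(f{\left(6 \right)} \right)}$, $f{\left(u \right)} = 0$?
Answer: $- \frac{283}{766} \approx -0.36945$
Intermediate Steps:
$T{\left(D \right)} = 0$
$Z{\left(Y \right)} = 9 - \frac{\left(-4 + Y\right)^{2}}{2}$ ($Z{\left(Y \right)} = 9 - \frac{\left(Y - 4\right)^{2}}{2} = 9 - \frac{\left(-4 + Y\right)^{2}}{2}$)
$J{\left(h \right)} = -2$ ($J{\left(h \right)} = \frac{3}{5} - \frac{14 - \left(9 - \frac{\left(-4 + 0\right)^{2}}{2}\right)}{5} = \frac{3}{5} - \frac{14 - \left(9 - \frac{\left(-4\right)^{2}}{2}\right)}{5} = \frac{3}{5} - \frac{14 - \left(9 - 8\right)}{5} = \frac{3}{5} - \frac{14 - 1}{5} = \frac{3}{5} - \frac{13}{5} = -2$)
$\left(J{\left(-32 \right)} - \frac{1249}{-766}\right) - T{\left(-33 \right)} = \left(-2 - \frac{1249}{-766}\right) - 0 = \left(-2 - 1249 \left(- \frac{1}{766}\right)\right) + 0 = \left(-2 - - \frac{1249}{766}\right) + 0 = \left(-2 + \frac{1249}{766}\right) + 0 = - \frac{283}{766} + 0 = - \frac{283}{766}$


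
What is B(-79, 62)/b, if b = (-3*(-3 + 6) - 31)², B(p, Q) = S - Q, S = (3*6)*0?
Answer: -31/800 ≈ -0.038750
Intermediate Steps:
S = 0 (S = 18*0 = 0)
B(p, Q) = -Q (B(p, Q) = 0 - Q = -Q)
b = 1600 (b = (-3*3 - 31)² = (-9 - 31)² = (-40)² = 1600)
B(-79, 62)/b = -1*62/1600 = -62*1/1600 = -31/800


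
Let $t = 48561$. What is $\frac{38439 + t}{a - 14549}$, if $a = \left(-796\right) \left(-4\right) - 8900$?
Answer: $- \frac{5800}{1351} \approx -4.2931$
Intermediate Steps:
$a = -5716$ ($a = 3184 - 8900 = -5716$)
$\frac{38439 + t}{a - 14549} = \frac{38439 + 48561}{-5716 - 14549} = \frac{87000}{-20265} = 87000 \left(- \frac{1}{20265}\right) = - \frac{5800}{1351}$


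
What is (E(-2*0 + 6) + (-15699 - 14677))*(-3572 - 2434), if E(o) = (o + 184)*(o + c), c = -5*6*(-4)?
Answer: 38654616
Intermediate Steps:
c = 120 (c = -30*(-4) = 120)
E(o) = (120 + o)*(184 + o) (E(o) = (o + 184)*(o + 120) = (184 + o)*(120 + o) = (120 + o)*(184 + o))
(E(-2*0 + 6) + (-15699 - 14677))*(-3572 - 2434) = ((22080 + (-2*0 + 6)² + 304*(-2*0 + 6)) + (-15699 - 14677))*(-3572 - 2434) = ((22080 + (0 + 6)² + 304*(0 + 6)) - 30376)*(-6006) = ((22080 + 6² + 304*6) - 30376)*(-6006) = ((22080 + 36 + 1824) - 30376)*(-6006) = (23940 - 30376)*(-6006) = -6436*(-6006) = 38654616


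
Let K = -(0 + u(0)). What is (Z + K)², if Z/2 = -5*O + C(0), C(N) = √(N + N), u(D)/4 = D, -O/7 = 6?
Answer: 176400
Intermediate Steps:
O = -42 (O = -7*6 = -42)
u(D) = 4*D
C(N) = √2*√N (C(N) = √(2*N) = √2*√N)
K = 0 (K = -(0 + 4*0) = -(0 + 0) = -1*0 = 0)
Z = 420 (Z = 2*(-5*(-42) + √2*√0) = 2*(210 + √2*0) = 2*(210 + 0) = 2*210 = 420)
(Z + K)² = (420 + 0)² = 420² = 176400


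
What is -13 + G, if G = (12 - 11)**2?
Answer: -12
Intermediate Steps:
G = 1 (G = 1**2 = 1)
-13 + G = -13 + 1 = -12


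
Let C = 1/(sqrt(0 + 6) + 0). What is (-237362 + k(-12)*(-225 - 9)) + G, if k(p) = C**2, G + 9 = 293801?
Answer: 56391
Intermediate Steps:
C = sqrt(6)/6 (C = 1/(sqrt(6) + 0) = 1/(sqrt(6)) = sqrt(6)/6 ≈ 0.40825)
G = 293792 (G = -9 + 293801 = 293792)
k(p) = 1/6 (k(p) = (sqrt(6)/6)**2 = 1/6)
(-237362 + k(-12)*(-225 - 9)) + G = (-237362 + (-225 - 9)/6) + 293792 = (-237362 + (1/6)*(-234)) + 293792 = (-237362 - 39) + 293792 = -237401 + 293792 = 56391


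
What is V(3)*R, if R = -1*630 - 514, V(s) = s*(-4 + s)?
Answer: 3432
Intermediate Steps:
R = -1144 (R = -630 - 514 = -1144)
V(3)*R = (3*(-4 + 3))*(-1144) = (3*(-1))*(-1144) = -3*(-1144) = 3432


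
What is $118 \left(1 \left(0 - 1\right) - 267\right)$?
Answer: $-31624$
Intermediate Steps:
$118 \left(1 \left(0 - 1\right) - 267\right) = 118 \left(1 \left(-1\right) - 267\right) = 118 \left(-1 - 267\right) = 118 \left(-268\right) = -31624$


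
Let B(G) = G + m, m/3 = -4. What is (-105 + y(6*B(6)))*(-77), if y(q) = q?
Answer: 10857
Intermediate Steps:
m = -12 (m = 3*(-4) = -12)
B(G) = -12 + G (B(G) = G - 12 = -12 + G)
(-105 + y(6*B(6)))*(-77) = (-105 + 6*(-12 + 6))*(-77) = (-105 + 6*(-6))*(-77) = (-105 - 36)*(-77) = -141*(-77) = 10857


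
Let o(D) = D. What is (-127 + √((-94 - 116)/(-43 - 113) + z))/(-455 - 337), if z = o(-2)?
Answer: 127/792 - I*√442/20592 ≈ 0.16035 - 0.001021*I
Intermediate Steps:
z = -2
(-127 + √((-94 - 116)/(-43 - 113) + z))/(-455 - 337) = (-127 + √((-94 - 116)/(-43 - 113) - 2))/(-455 - 337) = (-127 + √(-210/(-156) - 2))/(-792) = (-127 + √(-210*(-1/156) - 2))*(-1/792) = (-127 + √(35/26 - 2))*(-1/792) = (-127 + √(-17/26))*(-1/792) = (-127 + I*√442/26)*(-1/792) = 127/792 - I*√442/20592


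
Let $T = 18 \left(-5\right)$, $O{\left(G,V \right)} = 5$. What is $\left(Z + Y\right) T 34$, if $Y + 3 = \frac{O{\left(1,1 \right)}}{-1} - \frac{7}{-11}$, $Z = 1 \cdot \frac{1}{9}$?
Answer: $\frac{244120}{11} \approx 22193.0$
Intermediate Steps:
$Z = \frac{1}{9}$ ($Z = 1 \cdot \frac{1}{9} = \frac{1}{9} \approx 0.11111$)
$T = -90$
$Y = - \frac{81}{11}$ ($Y = -3 + \left(\frac{5}{-1} - \frac{7}{-11}\right) = -3 + \left(5 \left(-1\right) - - \frac{7}{11}\right) = -3 + \left(-5 + \frac{7}{11}\right) = -3 - \frac{48}{11} = - \frac{81}{11} \approx -7.3636$)
$\left(Z + Y\right) T 34 = \left(\frac{1}{9} - \frac{81}{11}\right) \left(-90\right) 34 = \left(- \frac{718}{99}\right) \left(-90\right) 34 = \frac{7180}{11} \cdot 34 = \frac{244120}{11}$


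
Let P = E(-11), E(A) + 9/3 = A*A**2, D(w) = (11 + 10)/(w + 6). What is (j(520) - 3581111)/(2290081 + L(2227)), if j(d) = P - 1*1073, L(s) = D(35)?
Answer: -73462119/46946671 ≈ -1.5648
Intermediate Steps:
D(w) = 21/(6 + w)
L(s) = 21/41 (L(s) = 21/(6 + 35) = 21/41)
E(A) = -3 + A**3 (E(A) = -3 + A*A**2 = -3 + A**3)
P = -1334 (P = -3 + (-11)**3 = -3 - 1331 = -1334)
j(d) = -2407 (j(d) = -1334 - 1*1073 = -1334 - 1073 = -2407)
(j(520) - 3581111)/(2290081 + L(2227)) = (-2407 - 3581111)/(2290081 + 21/41) = -3583518/93893342/41 = -3583518*41/93893342 = -73462119/46946671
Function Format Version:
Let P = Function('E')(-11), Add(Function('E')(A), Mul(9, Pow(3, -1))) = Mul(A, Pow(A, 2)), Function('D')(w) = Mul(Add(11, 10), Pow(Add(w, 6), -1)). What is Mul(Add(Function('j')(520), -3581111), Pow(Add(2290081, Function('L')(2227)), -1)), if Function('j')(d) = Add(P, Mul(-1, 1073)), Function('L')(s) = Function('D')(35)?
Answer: Rational(-73462119, 46946671) ≈ -1.5648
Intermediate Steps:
Function('D')(w) = Mul(21, Pow(Add(6, w), -1))
Function('L')(s) = Rational(21, 41) (Function('L')(s) = Mul(21, Pow(Add(6, 35), -1)) = Mul(21, Pow(41, -1)) = Mul(21, Rational(1, 41)) = Rational(21, 41))
Function('E')(A) = Add(-3, Pow(A, 3)) (Function('E')(A) = Add(-3, Mul(A, Pow(A, 2))) = Add(-3, Pow(A, 3)))
P = -1334 (P = Add(-3, Pow(-11, 3)) = Add(-3, -1331) = -1334)
Function('j')(d) = -2407 (Function('j')(d) = Add(-1334, Mul(-1, 1073)) = Add(-1334, -1073) = -2407)
Mul(Add(Function('j')(520), -3581111), Pow(Add(2290081, Function('L')(2227)), -1)) = Mul(Add(-2407, -3581111), Pow(Add(2290081, Rational(21, 41)), -1)) = Mul(-3583518, Pow(Rational(93893342, 41), -1)) = Mul(-3583518, Rational(41, 93893342)) = Rational(-73462119, 46946671)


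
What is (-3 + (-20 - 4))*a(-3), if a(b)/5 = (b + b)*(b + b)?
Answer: -4860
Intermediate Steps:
a(b) = 20*b² (a(b) = 5*((b + b)*(b + b)) = 5*((2*b)*(2*b)) = 5*(4*b²) = 20*b²)
(-3 + (-20 - 4))*a(-3) = (-3 + (-20 - 4))*(20*(-3)²) = (-3 - 24)*(20*9) = -27*180 = -4860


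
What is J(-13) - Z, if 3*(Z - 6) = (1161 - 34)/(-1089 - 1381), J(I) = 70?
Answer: 475367/7410 ≈ 64.152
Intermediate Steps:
Z = 43333/7410 (Z = 6 + ((1161 - 34)/(-1089 - 1381))/3 = 6 + (1127/(-2470))/3 = 6 + (1127*(-1/2470))/3 = 6 + (⅓)*(-1127/2470) = 6 - 1127/7410 = 43333/7410 ≈ 5.8479)
J(-13) - Z = 70 - 1*43333/7410 = 70 - 43333/7410 = 475367/7410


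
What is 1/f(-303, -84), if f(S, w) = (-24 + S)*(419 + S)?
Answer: -1/37932 ≈ -2.6363e-5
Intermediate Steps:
1/f(-303, -84) = 1/(-10056 + (-303)² + 395*(-303)) = 1/(-10056 + 91809 - 119685) = 1/(-37932) = -1/37932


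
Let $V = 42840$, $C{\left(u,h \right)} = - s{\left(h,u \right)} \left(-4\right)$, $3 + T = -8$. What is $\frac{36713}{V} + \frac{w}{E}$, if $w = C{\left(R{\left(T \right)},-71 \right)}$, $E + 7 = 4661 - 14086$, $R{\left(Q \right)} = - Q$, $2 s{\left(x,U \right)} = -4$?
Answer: $\frac{534907}{623560} \approx 0.85783$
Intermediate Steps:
$T = -11$ ($T = -3 - 8 = -11$)
$s{\left(x,U \right)} = -2$ ($s{\left(x,U \right)} = \frac{1}{2} \left(-4\right) = -2$)
$E = -9432$ ($E = -7 + \left(4661 - 14086\right) = -7 - 9425 = -9432$)
$C{\left(u,h \right)} = -8$ ($C{\left(u,h \right)} = \left(-1\right) \left(-2\right) \left(-4\right) = 2 \left(-4\right) = -8$)
$w = -8$
$\frac{36713}{V} + \frac{w}{E} = \frac{36713}{42840} - \frac{8}{-9432} = 36713 \cdot \frac{1}{42840} - - \frac{1}{1179} = \frac{36713}{42840} + \frac{1}{1179} = \frac{534907}{623560}$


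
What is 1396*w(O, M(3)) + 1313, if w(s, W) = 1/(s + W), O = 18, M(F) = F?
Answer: 28969/21 ≈ 1379.5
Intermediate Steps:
w(s, W) = 1/(W + s)
1396*w(O, M(3)) + 1313 = 1396/(3 + 18) + 1313 = 1396/21 + 1313 = 28969/21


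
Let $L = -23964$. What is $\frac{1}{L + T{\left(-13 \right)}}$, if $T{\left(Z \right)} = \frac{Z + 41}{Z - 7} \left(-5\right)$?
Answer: $- \frac{1}{23957} \approx -4.1741 \cdot 10^{-5}$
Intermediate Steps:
$T{\left(Z \right)} = - \frac{5 \left(41 + Z\right)}{-7 + Z}$ ($T{\left(Z \right)} = \frac{41 + Z}{-7 + Z} \left(-5\right) = - \frac{5 \left(41 + Z\right)}{-7 + Z}$)
$\frac{1}{L + T{\left(-13 \right)}} = \frac{1}{-23964 + \frac{5 \left(-41 - -13\right)}{-7 - 13}} = \frac{1}{-23964 + \frac{5 \left(-41 + 13\right)}{-20}} = \frac{1}{-23964 + 5 \left(- \frac{1}{20}\right) \left(-28\right)} = \frac{1}{-23964 + 7} = \frac{1}{-23957} = - \frac{1}{23957}$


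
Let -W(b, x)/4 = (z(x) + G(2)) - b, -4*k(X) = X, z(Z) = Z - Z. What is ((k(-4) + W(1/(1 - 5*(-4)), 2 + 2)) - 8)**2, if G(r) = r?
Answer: 96721/441 ≈ 219.32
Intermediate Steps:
z(Z) = 0
k(X) = -X/4
W(b, x) = -8 + 4*b (W(b, x) = -4*((0 + 2) - b) = -4*(2 - b) = -8 + 4*b)
((k(-4) + W(1/(1 - 5*(-4)), 2 + 2)) - 8)**2 = ((-1/4*(-4) + (-8 + 4*(1/(1 - 5*(-4))))) - 8)**2 = ((1 + (-8 + 4*(1/(1 + 20)))) - 8)**2 = ((1 + (-8 + 4*(1/21))) - 8)**2 = ((1 + (-8 + 4/21)) - 8)**2 = ((1 - 164/21) - 8)**2 = (-143/21 - 8)**2 = (-311/21)**2 = 96721/441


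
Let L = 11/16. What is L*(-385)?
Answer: -4235/16 ≈ -264.69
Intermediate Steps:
L = 11/16 (L = 11*(1/16) = 11/16 ≈ 0.68750)
L*(-385) = (11/16)*(-385) = -4235/16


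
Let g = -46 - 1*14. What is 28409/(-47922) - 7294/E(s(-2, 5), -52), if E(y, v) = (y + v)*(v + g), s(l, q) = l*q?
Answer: -19529113/11884656 ≈ -1.6432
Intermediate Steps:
g = -60 (g = -46 - 14 = -60)
E(y, v) = (-60 + v)*(v + y) (E(y, v) = (y + v)*(v - 60) = (v + y)*(-60 + v) = (-60 + v)*(v + y))
28409/(-47922) - 7294/E(s(-2, 5), -52) = 28409/(-47922) - 7294/((-52)**2 - 60*(-52) - (-120)*5 - (-104)*5) = 28409*(-1/47922) - 7294/(2704 + 3120 - 60*(-10) - 52*(-10)) = -28409/47922 - 7294/(2704 + 3120 + 600 + 520) = -28409/47922 - 7294/6944 = -28409/47922 - 7294*1/6944 = -28409/47922 - 521/496 = -19529113/11884656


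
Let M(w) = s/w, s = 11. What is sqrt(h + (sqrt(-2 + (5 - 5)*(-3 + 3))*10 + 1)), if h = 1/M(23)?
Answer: sqrt(374 + 1210*I*sqrt(2))/11 ≈ 2.9637 + 2.3859*I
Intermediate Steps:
M(w) = 11/w
h = 23/11 (h = 1/(11/23) = 23/11 ≈ 2.0909)
sqrt(h + (sqrt(-2 + (5 - 5)*(-3 + 3))*10 + 1)) = sqrt(23/11 + (sqrt(-2 + (5 - 5)*(-3 + 3))*10 + 1)) = sqrt(23/11 + (sqrt(-2 + 0*0)*10 + 1)) = sqrt(23/11 + (sqrt(-2 + 0)*10 + 1)) = sqrt(23/11 + (sqrt(-2)*10 + 1)) = sqrt(23/11 + ((I*sqrt(2))*10 + 1)) = sqrt(23/11 + (10*I*sqrt(2) + 1)) = sqrt(23/11 + (1 + 10*I*sqrt(2))) = sqrt(34/11 + 10*I*sqrt(2))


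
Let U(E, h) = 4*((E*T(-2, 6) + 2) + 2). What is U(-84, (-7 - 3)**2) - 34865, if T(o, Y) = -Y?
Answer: -32833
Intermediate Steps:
U(E, h) = 16 - 24*E (U(E, h) = 4*((E*(-1*6) + 2) + 2) = 4*((E*(-6) + 2) + 2) = 4*((-6*E + 2) + 2) = 4*((2 - 6*E) + 2) = 4*(4 - 6*E) = 16 - 24*E)
U(-84, (-7 - 3)**2) - 34865 = (16 - 24*(-84)) - 34865 = (16 + 2016) - 34865 = 2032 - 34865 = -32833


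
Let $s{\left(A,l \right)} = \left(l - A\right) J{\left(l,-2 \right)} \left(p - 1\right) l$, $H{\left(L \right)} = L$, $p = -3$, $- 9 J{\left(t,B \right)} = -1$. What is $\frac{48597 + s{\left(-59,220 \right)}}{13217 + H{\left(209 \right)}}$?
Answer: $\frac{21317}{13426} \approx 1.5877$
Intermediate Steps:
$J{\left(t,B \right)} = \frac{1}{9}$ ($J{\left(t,B \right)} = \left(- \frac{1}{9}\right) \left(-1\right) = \frac{1}{9}$)
$s{\left(A,l \right)} = - 4 l \left(- \frac{A}{9} + \frac{l}{9}\right)$ ($s{\left(A,l \right)} = \left(l - A\right) \frac{1}{9} \left(-3 - 1\right) l = \left(- \frac{A}{9} + \frac{l}{9}\right) \left(- 4 l\right) = - 4 l \left(- \frac{A}{9} + \frac{l}{9}\right)$)
$\frac{48597 + s{\left(-59,220 \right)}}{13217 + H{\left(209 \right)}} = \frac{48597 + \frac{4}{9} \cdot 220 \left(-59 - 220\right)}{13217 + 209} = \frac{48597 + \frac{4}{9} \cdot 220 \left(-59 - 220\right)}{13426} = \left(48597 + \frac{4}{9} \cdot 220 \left(-279\right)\right) \frac{1}{13426} = \left(48597 - 27280\right) \frac{1}{13426} = 21317 \cdot \frac{1}{13426} = \frac{21317}{13426}$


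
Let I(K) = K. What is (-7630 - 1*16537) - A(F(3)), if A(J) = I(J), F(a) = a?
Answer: -24170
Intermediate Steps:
A(J) = J
(-7630 - 1*16537) - A(F(3)) = (-7630 - 1*16537) - 1*3 = (-7630 - 16537) - 3 = -24167 - 3 = -24170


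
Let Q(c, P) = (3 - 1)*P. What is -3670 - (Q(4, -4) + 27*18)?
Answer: -4148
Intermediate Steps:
Q(c, P) = 2*P
-3670 - (Q(4, -4) + 27*18) = -3670 - (2*(-4) + 27*18) = -3670 - (-8 + 486) = -3670 - 1*478 = -3670 - 478 = -4148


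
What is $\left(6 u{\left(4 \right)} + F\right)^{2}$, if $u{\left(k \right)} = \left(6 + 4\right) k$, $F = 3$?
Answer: $59049$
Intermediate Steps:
$u{\left(k \right)} = 10 k$
$\left(6 u{\left(4 \right)} + F\right)^{2} = \left(6 \cdot 10 \cdot 4 + 3\right)^{2} = \left(6 \cdot 40 + 3\right)^{2} = \left(240 + 3\right)^{2} = 243^{2} = 59049$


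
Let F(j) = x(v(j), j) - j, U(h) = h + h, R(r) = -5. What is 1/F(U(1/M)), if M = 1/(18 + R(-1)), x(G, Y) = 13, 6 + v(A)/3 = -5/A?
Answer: -1/13 ≈ -0.076923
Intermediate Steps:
v(A) = -18 - 15/A (v(A) = -18 + 3*(-5/A) = -18 - 15/A)
M = 1/13 (M = 1/(18 - 5) = 1/13 ≈ 0.076923)
U(h) = 2*h
F(j) = 13 - j
1/F(U(1/M)) = 1/(13 - 2/1/13) = 1/(13 - 2*13) = 1/(13 - 1*26) = 1/(13 - 26) = 1/(-13) = -1/13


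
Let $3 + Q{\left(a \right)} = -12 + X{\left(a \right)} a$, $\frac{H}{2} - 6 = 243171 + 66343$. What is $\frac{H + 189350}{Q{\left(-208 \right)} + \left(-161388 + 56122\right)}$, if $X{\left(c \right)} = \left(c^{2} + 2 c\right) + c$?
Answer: $- \frac{808390}{8974401} \approx -0.090077$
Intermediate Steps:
$H = 619040$ ($H = 12 + 2 \left(243171 + 66343\right) = 12 + 2 \cdot 309514 = 12 + 619028 = 619040$)
$X{\left(c \right)} = c^{2} + 3 c$
$Q{\left(a \right)} = -15 + a^{2} \left(3 + a\right)$ ($Q{\left(a \right)} = -3 + \left(-12 + a \left(3 + a\right) a\right) = -3 + \left(-12 + a^{2} \left(3 + a\right)\right) = -15 + a^{2} \left(3 + a\right)$)
$\frac{H + 189350}{Q{\left(-208 \right)} + \left(-161388 + 56122\right)} = \frac{619040 + 189350}{\left(-15 + \left(-208\right)^{2} \left(3 - 208\right)\right) + \left(-161388 + 56122\right)} = \frac{808390}{\left(-15 + 43264 \left(-205\right)\right) - 105266} = \frac{808390}{\left(-15 - 8869120\right) - 105266} = \frac{808390}{-8869135 - 105266} = \frac{808390}{-8974401} = 808390 \left(- \frac{1}{8974401}\right) = - \frac{808390}{8974401}$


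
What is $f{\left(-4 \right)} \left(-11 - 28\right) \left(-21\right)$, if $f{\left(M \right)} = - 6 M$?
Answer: $19656$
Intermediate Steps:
$f{\left(-4 \right)} \left(-11 - 28\right) \left(-21\right) = \left(-6\right) \left(-4\right) \left(-11 - 28\right) \left(-21\right) = 24 \left(\left(-39\right) \left(-21\right)\right) = 24 \cdot 819 = 19656$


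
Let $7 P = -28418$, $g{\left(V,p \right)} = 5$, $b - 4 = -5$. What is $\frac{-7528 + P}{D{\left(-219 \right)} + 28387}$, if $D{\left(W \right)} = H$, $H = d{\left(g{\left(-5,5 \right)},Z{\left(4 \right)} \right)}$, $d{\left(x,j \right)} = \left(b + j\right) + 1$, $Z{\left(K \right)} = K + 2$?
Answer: $- \frac{81114}{198751} \approx -0.40812$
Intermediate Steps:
$b = -1$ ($b = 4 - 5 = -1$)
$P = - \frac{28418}{7}$ ($P = \frac{1}{7} \left(-28418\right) = - \frac{28418}{7} \approx -4059.7$)
$Z{\left(K \right)} = 2 + K$
$d{\left(x,j \right)} = j$ ($d{\left(x,j \right)} = \left(-1 + j\right) + 1 = j$)
$H = 6$ ($H = 2 + 4 = 6$)
$D{\left(W \right)} = 6$
$\frac{-7528 + P}{D{\left(-219 \right)} + 28387} = \frac{-7528 - \frac{28418}{7}}{6 + 28387} = - \frac{81114}{7 \cdot 28393} = \left(- \frac{81114}{7}\right) \frac{1}{28393} = - \frac{81114}{198751}$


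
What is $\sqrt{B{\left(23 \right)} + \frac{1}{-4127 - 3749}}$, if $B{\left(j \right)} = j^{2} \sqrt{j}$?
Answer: $\frac{\sqrt{-1969 + 8203649476 \sqrt{23}}}{3938} \approx 50.369$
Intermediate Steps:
$B{\left(j \right)} = j^{\frac{5}{2}}$
$\sqrt{B{\left(23 \right)} + \frac{1}{-4127 - 3749}} = \sqrt{23^{\frac{5}{2}} + \frac{1}{-4127 - 3749}} = \sqrt{529 \sqrt{23} + \frac{1}{-7876}} = \sqrt{529 \sqrt{23} - \frac{1}{7876}} = \sqrt{- \frac{1}{7876} + 529 \sqrt{23}}$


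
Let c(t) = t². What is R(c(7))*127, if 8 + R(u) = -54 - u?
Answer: -14097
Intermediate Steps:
R(u) = -62 - u (R(u) = -8 + (-54 - u) = -62 - u)
R(c(7))*127 = (-62 - 1*7²)*127 = (-62 - 1*49)*127 = (-62 - 49)*127 = -111*127 = -14097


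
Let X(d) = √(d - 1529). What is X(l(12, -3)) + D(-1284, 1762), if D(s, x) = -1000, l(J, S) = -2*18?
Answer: -1000 + I*√1565 ≈ -1000.0 + 39.56*I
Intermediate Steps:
l(J, S) = -36
X(d) = √(-1529 + d)
X(l(12, -3)) + D(-1284, 1762) = √(-1529 - 36) - 1000 = √(-1565) - 1000 = I*√1565 - 1000 = -1000 + I*√1565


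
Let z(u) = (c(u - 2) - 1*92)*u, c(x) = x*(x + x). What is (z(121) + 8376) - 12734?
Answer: 3411472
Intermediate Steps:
c(x) = 2*x**2 (c(x) = x*(2*x) = 2*x**2)
z(u) = u*(-92 + 2*(-2 + u)**2) (z(u) = (2*(u - 2)**2 - 1*92)*u = (2*(-2 + u)**2 - 92)*u = (-92 + 2*(-2 + u)**2)*u = u*(-92 + 2*(-2 + u)**2))
(z(121) + 8376) - 12734 = (2*121*(-46 + (-2 + 121)**2) + 8376) - 12734 = (2*121*(-46 + 119**2) + 8376) - 12734 = (2*121*(-46 + 14161) + 8376) - 12734 = (2*121*14115 + 8376) - 12734 = (3415830 + 8376) - 12734 = 3424206 - 12734 = 3411472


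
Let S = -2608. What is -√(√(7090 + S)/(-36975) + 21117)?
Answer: -√(128311643325 - 493*√498)/2465 ≈ -145.32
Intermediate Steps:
-√(√(7090 + S)/(-36975) + 21117) = -√(√(7090 - 2608)/(-36975) + 21117) = -√(√4482*(-1/36975) + 21117) = -√((3*√498)*(-1/36975) + 21117) = -√(-√498/12325 + 21117) = -√(21117 - √498/12325)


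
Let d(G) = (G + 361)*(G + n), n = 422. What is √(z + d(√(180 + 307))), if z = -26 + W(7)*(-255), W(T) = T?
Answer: √(151018 + 783*√487) ≈ 410.24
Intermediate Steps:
z = -1811 (z = -26 + 7*(-255) = -26 - 1785 = -1811)
d(G) = (361 + G)*(422 + G) (d(G) = (G + 361)*(G + 422) = (361 + G)*(422 + G))
√(z + d(√(180 + 307))) = √(-1811 + (152342 + (√(180 + 307))² + 783*√(180 + 307))) = √(-1811 + (152342 + (√487)² + 783*√487)) = √(-1811 + (152342 + 487 + 783*√487)) = √(-1811 + (152829 + 783*√487)) = √(151018 + 783*√487)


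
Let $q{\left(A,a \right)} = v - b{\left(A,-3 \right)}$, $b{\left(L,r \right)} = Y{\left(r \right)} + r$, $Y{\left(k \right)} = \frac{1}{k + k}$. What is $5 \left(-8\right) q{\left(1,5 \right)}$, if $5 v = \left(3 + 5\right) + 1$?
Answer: $- \frac{596}{3} \approx -198.67$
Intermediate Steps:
$Y{\left(k \right)} = \frac{1}{2 k}$
$b{\left(L,r \right)} = r + \frac{1}{2 r}$ ($b{\left(L,r \right)} = \frac{1}{2 r} + r = r + \frac{1}{2 r}$)
$v = \frac{9}{5}$ ($v = \frac{\left(3 + 5\right) + 1}{5} = \frac{8 + 1}{5} = \frac{1}{5} \cdot 9 = \frac{9}{5} \approx 1.8$)
$q{\left(A,a \right)} = \frac{149}{30}$ ($q{\left(A,a \right)} = \frac{9}{5} - \left(-3 + \frac{1}{2 \left(-3\right)}\right) = \frac{9}{5} - \left(-3 + \frac{1}{2} \left(- \frac{1}{3}\right)\right) = \frac{9}{5} - \left(-3 - \frac{1}{6}\right) = \frac{9}{5} - - \frac{19}{6} = \frac{9}{5} + \frac{19}{6} = \frac{149}{30}$)
$5 \left(-8\right) q{\left(1,5 \right)} = 5 \left(-8\right) \frac{149}{30} = \left(-40\right) \frac{149}{30} = - \frac{596}{3}$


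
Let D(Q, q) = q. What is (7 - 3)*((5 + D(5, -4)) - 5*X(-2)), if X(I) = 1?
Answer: -16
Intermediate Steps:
(7 - 3)*((5 + D(5, -4)) - 5*X(-2)) = (7 - 3)*((5 - 4) - 5*1) = 4*(1 - 5) = 4*(-4) = -16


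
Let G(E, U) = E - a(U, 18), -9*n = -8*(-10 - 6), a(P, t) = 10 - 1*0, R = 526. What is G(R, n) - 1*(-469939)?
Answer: 470455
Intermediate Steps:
a(P, t) = 10 (a(P, t) = 10 + 0 = 10)
n = -128/9 (n = -(-8)*(-10 - 6)/9 = -(-8)*(-16)/9 = -1/9*128 = -128/9 ≈ -14.222)
G(E, U) = -10 + E (G(E, U) = E - 1*10 = E - 10 = -10 + E)
G(R, n) - 1*(-469939) = (-10 + 526) - 1*(-469939) = 516 + 469939 = 470455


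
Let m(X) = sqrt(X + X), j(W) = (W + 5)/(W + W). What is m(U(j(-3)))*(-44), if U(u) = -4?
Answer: -88*I*sqrt(2) ≈ -124.45*I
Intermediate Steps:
j(W) = (5 + W)/(2*W) (j(W) = (5 + W)/((2*W)) = (5 + W)*(1/(2*W)) = (5 + W)/(2*W))
m(X) = sqrt(2)*sqrt(X) (m(X) = sqrt(2*X) = sqrt(2)*sqrt(X))
m(U(j(-3)))*(-44) = (sqrt(2)*sqrt(-4))*(-44) = (sqrt(2)*(2*I))*(-44) = (2*I*sqrt(2))*(-44) = -88*I*sqrt(2)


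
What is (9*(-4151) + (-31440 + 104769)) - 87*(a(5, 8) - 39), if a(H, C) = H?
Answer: 38928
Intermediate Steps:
(9*(-4151) + (-31440 + 104769)) - 87*(a(5, 8) - 39) = (9*(-4151) + (-31440 + 104769)) - 87*(5 - 39) = (-37359 + 73329) - 87*(-34) = 35970 + 2958 = 38928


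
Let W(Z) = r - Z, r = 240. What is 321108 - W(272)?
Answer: 321140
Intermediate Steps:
W(Z) = 240 - Z
321108 - W(272) = 321108 - (240 - 1*272) = 321108 - (240 - 272) = 321108 - 1*(-32) = 321108 + 32 = 321140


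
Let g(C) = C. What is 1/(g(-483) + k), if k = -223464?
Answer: -1/223947 ≈ -4.4653e-6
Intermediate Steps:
1/(g(-483) + k) = 1/(-483 - 223464) = 1/(-223947) = -1/223947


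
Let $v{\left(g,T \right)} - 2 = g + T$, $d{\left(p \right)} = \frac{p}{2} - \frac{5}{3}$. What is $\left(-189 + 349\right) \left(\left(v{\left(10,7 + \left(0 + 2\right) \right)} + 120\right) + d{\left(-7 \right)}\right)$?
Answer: $\frac{65200}{3} \approx 21733.0$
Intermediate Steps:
$d{\left(p \right)} = - \frac{5}{3} + \frac{p}{2}$ ($d{\left(p \right)} = p \frac{1}{2} - \frac{5}{3} = \frac{p}{2} - \frac{5}{3} = - \frac{5}{3} + \frac{p}{2}$)
$v{\left(g,T \right)} = 2 + T + g$ ($v{\left(g,T \right)} = 2 + \left(g + T\right) = 2 + \left(T + g\right) = 2 + T + g$)
$\left(-189 + 349\right) \left(\left(v{\left(10,7 + \left(0 + 2\right) \right)} + 120\right) + d{\left(-7 \right)}\right) = \left(-189 + 349\right) \left(\left(\left(2 + \left(7 + \left(0 + 2\right)\right) + 10\right) + 120\right) + \left(- \frac{5}{3} + \frac{1}{2} \left(-7\right)\right)\right) = 160 \left(\left(\left(2 + \left(7 + 2\right) + 10\right) + 120\right) - \frac{31}{6}\right) = 160 \left(\left(\left(2 + 9 + 10\right) + 120\right) - \frac{31}{6}\right) = 160 \left(\left(21 + 120\right) - \frac{31}{6}\right) = 160 \left(141 - \frac{31}{6}\right) = 160 \cdot \frac{815}{6} = \frac{65200}{3}$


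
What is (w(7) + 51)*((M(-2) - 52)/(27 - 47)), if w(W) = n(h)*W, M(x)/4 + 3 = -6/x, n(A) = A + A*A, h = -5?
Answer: 2483/5 ≈ 496.60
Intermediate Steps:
n(A) = A + A**2
M(x) = -12 - 24/x (M(x) = -12 + 4*(-6/x) = -12 - 24/x)
w(W) = 20*W (w(W) = (-5*(1 - 5))*W = (-5*(-4))*W = 20*W)
(w(7) + 51)*((M(-2) - 52)/(27 - 47)) = (20*7 + 51)*(((-12 - 24/(-2)) - 52)/(27 - 47)) = (140 + 51)*(((-12 - 24*(-1/2)) - 52)/(-20)) = 191*(((-12 + 12) - 52)*(-1/20)) = 191*((0 - 52)*(-1/20)) = 191*(-52*(-1/20)) = 191*(13/5) = 2483/5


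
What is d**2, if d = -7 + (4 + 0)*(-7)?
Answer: 1225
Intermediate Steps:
d = -35 (d = -7 + 4*(-7) = -7 - 28 = -35)
d**2 = (-35)**2 = 1225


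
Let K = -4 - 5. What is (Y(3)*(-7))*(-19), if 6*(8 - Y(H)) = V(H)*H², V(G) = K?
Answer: 5719/2 ≈ 2859.5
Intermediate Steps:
K = -9
V(G) = -9
Y(H) = 8 + 3*H²/2 (Y(H) = 8 - (-3)*H²/2 = 8 + 3*H²/2)
(Y(3)*(-7))*(-19) = ((8 + (3/2)*3²)*(-7))*(-19) = ((8 + (3/2)*9)*(-7))*(-19) = ((8 + 27/2)*(-7))*(-19) = ((43/2)*(-7))*(-19) = -301/2*(-19) = 5719/2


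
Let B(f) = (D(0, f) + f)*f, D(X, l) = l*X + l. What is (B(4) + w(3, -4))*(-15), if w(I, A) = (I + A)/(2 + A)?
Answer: -975/2 ≈ -487.50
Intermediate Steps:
D(X, l) = l + X*l (D(X, l) = X*l + l = l + X*l)
B(f) = 2*f² (B(f) = (f*(1 + 0) + f)*f = (f*1 + f)*f = (f + f)*f = (2*f)*f = 2*f²)
w(I, A) = (A + I)/(2 + A)
(B(4) + w(3, -4))*(-15) = (2*4² + (-4 + 3)/(2 - 4))*(-15) = (2*16 - 1/(-2))*(-15) = (32 - ½*(-1))*(-15) = (32 + ½)*(-15) = (65/2)*(-15) = -975/2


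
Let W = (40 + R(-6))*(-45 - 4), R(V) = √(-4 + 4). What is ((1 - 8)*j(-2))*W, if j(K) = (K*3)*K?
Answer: 164640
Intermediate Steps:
j(K) = 3*K² (j(K) = (3*K)*K = 3*K²)
R(V) = 0 (R(V) = √0 = 0)
W = -1960 (W = (40 + 0)*(-45 - 4) = 40*(-49) = -1960)
((1 - 8)*j(-2))*W = ((1 - 8)*(3*(-2)²))*(-1960) = -21*4*(-1960) = -7*12*(-1960) = -84*(-1960) = 164640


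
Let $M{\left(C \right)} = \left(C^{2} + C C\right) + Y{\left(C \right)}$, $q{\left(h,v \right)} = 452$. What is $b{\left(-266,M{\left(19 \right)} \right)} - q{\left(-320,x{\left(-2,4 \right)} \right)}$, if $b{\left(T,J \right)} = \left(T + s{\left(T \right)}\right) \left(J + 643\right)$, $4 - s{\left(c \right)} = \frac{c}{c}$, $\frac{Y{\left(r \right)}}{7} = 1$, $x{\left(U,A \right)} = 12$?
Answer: $-361288$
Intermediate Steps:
$Y{\left(r \right)} = 7$ ($Y{\left(r \right)} = 7 \cdot 1 = 7$)
$s{\left(c \right)} = 3$ ($s{\left(c \right)} = 4 - \frac{c}{c} = 4 - 1 = 3$)
$M{\left(C \right)} = 7 + 2 C^{2}$ ($M{\left(C \right)} = \left(C^{2} + C C\right) + 7 = \left(C^{2} + C^{2}\right) + 7 = 2 C^{2} + 7 = 7 + 2 C^{2}$)
$b{\left(T,J \right)} = \left(3 + T\right) \left(643 + J\right)$ ($b{\left(T,J \right)} = \left(T + 3\right) \left(J + 643\right) = \left(3 + T\right) \left(643 + J\right)$)
$b{\left(-266,M{\left(19 \right)} \right)} - q{\left(-320,x{\left(-2,4 \right)} \right)} = \left(1929 + 3 \left(7 + 2 \cdot 19^{2}\right) + 643 \left(-266\right) + \left(7 + 2 \cdot 19^{2}\right) \left(-266\right)\right) - 452 = \left(1929 + 3 \left(7 + 2 \cdot 361\right) - 171038 + \left(7 + 2 \cdot 361\right) \left(-266\right)\right) - 452 = \left(1929 + 3 \left(7 + 722\right) - 171038 + \left(7 + 722\right) \left(-266\right)\right) - 452 = \left(1929 + 3 \cdot 729 - 171038 + 729 \left(-266\right)\right) - 452 = \left(1929 + 2187 - 171038 - 193914\right) - 452 = -360836 - 452 = -361288$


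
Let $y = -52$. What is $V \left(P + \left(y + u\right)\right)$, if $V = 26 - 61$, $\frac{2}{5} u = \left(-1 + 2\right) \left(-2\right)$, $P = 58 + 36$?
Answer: $-1295$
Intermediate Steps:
$P = 94$
$u = -5$ ($u = \frac{5 \left(-1 + 2\right) \left(-2\right)}{2} = \frac{5 \cdot 1 \left(-2\right)}{2} = \frac{5}{2} \left(-2\right) = -5$)
$V = -35$
$V \left(P + \left(y + u\right)\right) = - 35 \left(94 - 57\right) = \left(-35\right) 37 = -1295$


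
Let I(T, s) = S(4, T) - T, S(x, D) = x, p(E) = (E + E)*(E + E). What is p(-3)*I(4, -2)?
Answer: 0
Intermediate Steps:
p(E) = 4*E² (p(E) = (2*E)*(2*E) = 4*E²)
I(T, s) = 4 - T
p(-3)*I(4, -2) = (4*(-3)²)*(4 - 1*4) = (4*9)*(4 - 4) = 36*0 = 0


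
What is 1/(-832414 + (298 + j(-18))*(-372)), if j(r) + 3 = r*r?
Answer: -1/1062682 ≈ -9.4102e-7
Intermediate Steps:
j(r) = -3 + r² (j(r) = -3 + r*r = -3 + r²)
1/(-832414 + (298 + j(-18))*(-372)) = 1/(-832414 + (298 + (-3 + (-18)²))*(-372)) = 1/(-832414 + (298 + (-3 + 324))*(-372)) = 1/(-832414 + (298 + 321)*(-372)) = 1/(-832414 + 619*(-372)) = 1/(-832414 - 230268) = 1/(-1062682) = -1/1062682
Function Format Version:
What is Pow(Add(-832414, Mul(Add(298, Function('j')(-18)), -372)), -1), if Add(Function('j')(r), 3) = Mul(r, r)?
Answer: Rational(-1, 1062682) ≈ -9.4102e-7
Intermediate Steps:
Function('j')(r) = Add(-3, Pow(r, 2)) (Function('j')(r) = Add(-3, Mul(r, r)) = Add(-3, Pow(r, 2)))
Pow(Add(-832414, Mul(Add(298, Function('j')(-18)), -372)), -1) = Pow(Add(-832414, Mul(Add(298, Add(-3, Pow(-18, 2))), -372)), -1) = Pow(Add(-832414, Mul(Add(298, Add(-3, 324)), -372)), -1) = Pow(Add(-832414, Mul(Add(298, 321), -372)), -1) = Pow(Add(-832414, Mul(619, -372)), -1) = Pow(Add(-832414, -230268), -1) = Pow(-1062682, -1) = Rational(-1, 1062682)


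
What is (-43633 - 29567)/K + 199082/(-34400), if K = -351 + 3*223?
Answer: -215115673/911600 ≈ -235.98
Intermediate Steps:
K = 318 (K = -351 + 669 = 318)
(-43633 - 29567)/K + 199082/(-34400) = (-43633 - 29567)/318 + 199082/(-34400) = -73200*1/318 + 199082*(-1/34400) = -12200/53 - 99541/17200 = -215115673/911600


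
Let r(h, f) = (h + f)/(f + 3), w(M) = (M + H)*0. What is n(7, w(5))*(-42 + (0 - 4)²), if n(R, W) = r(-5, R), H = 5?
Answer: -26/5 ≈ -5.2000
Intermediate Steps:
w(M) = 0 (w(M) = (M + 5)*0 = (5 + M)*0 = 0)
r(h, f) = (f + h)/(3 + f)
n(R, W) = (-5 + R)/(3 + R) (n(R, W) = (R - 5)/(3 + R) = (-5 + R)/(3 + R))
n(7, w(5))*(-42 + (0 - 4)²) = ((-5 + 7)/(3 + 7))*(-42 + (0 - 4)²) = (2/10)*(-42 + (-4)²) = ((⅒)*2)*(-42 + 16) = (⅕)*(-26) = -26/5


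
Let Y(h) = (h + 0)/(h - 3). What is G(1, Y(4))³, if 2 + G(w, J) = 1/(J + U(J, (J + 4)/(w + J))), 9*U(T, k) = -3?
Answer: -6859/1331 ≈ -5.1533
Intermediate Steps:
U(T, k) = -⅓ (U(T, k) = (⅑)*(-3) = -⅓)
Y(h) = h/(-3 + h)
G(w, J) = -2 + 1/(-⅓ + J) (G(w, J) = -2 + 1/(J - ⅓) = -2 + 1/(-⅓ + J))
G(1, Y(4))³ = ((5 - 24/(-3 + 4))/(-1 + 3*(4/(-3 + 4))))³ = ((5 - 24/1)/(-1 + 3*(4/1)))³ = ((5 - 24)/(-1 + 3*(4*1)))³ = ((5 - 6*4)/(-1 + 3*4))³ = ((5 - 24)/(-1 + 12))³ = (-19/11)³ = -6859/1331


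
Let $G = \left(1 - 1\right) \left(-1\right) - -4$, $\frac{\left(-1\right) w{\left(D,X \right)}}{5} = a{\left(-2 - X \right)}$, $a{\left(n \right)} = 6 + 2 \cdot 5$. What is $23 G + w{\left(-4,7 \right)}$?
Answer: $12$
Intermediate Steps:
$a{\left(n \right)} = 16$ ($a{\left(n \right)} = 6 + 10 = 16$)
$w{\left(D,X \right)} = -80$ ($w{\left(D,X \right)} = \left(-5\right) 16 = -80$)
$G = 4$ ($G = 0 \left(-1\right) + 4 = 0 + 4 = 4$)
$23 G + w{\left(-4,7 \right)} = 23 \cdot 4 - 80 = 92 - 80 = 12$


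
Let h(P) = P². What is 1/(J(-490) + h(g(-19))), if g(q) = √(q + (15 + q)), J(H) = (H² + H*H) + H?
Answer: 1/479687 ≈ 2.0847e-6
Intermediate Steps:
J(H) = H + 2*H² (J(H) = (H² + H²) + H = 2*H² + H = H + 2*H²)
g(q) = √(15 + 2*q)
1/(J(-490) + h(g(-19))) = 1/(-490*(1 + 2*(-490)) + (√(15 + 2*(-19)))²) = 1/(-490*(1 - 980) + (√(15 - 38))²) = 1/(-490*(-979) + (√(-23))²) = 1/(479710 + (I*√23)²) = 1/(479710 - 23) = 1/479687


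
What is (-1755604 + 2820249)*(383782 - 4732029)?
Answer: -4629339427315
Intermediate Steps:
(-1755604 + 2820249)*(383782 - 4732029) = 1064645*(-4348247) = -4629339427315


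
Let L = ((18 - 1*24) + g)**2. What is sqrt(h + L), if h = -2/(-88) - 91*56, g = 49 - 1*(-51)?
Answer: 43*sqrt(979)/22 ≈ 61.156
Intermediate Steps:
g = 100 (g = 49 + 51 = 100)
h = -224223/44 (h = -2*(-1/88) - 5096 = 1/44 - 5096 = -224223/44 ≈ -5096.0)
L = 8836 (L = ((18 - 1*24) + 100)**2 = ((18 - 24) + 100)**2 = (-6 + 100)**2 = 94**2 = 8836)
sqrt(h + L) = sqrt(-224223/44 + 8836) = sqrt(164561/44) = 43*sqrt(979)/22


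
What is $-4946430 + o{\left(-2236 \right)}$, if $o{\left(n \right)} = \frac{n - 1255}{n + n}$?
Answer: $- \frac{22120431469}{4472} \approx -4.9464 \cdot 10^{6}$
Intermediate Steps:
$o{\left(n \right)} = \frac{-1255 + n}{2 n}$
$-4946430 + o{\left(-2236 \right)} = -4946430 + \frac{-1255 - 2236}{2 \left(-2236\right)} = -4946430 + \frac{1}{2} \left(- \frac{1}{2236}\right) \left(-3491\right) = -4946430 + \frac{3491}{4472} = - \frac{22120431469}{4472}$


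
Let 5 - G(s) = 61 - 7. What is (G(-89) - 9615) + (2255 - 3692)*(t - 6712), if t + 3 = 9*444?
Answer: 3897539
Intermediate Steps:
t = 3993 (t = -3 + 9*444 = -3 + 3996 = 3993)
G(s) = -49 (G(s) = 5 - (61 - 7) = 5 - 1*54 = 5 - 54 = -49)
(G(-89) - 9615) + (2255 - 3692)*(t - 6712) = (-49 - 9615) + (2255 - 3692)*(3993 - 6712) = -9664 - 1437*(-2719) = -9664 + 3907203 = 3897539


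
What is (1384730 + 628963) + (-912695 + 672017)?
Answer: 1773015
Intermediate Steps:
(1384730 + 628963) + (-912695 + 672017) = 2013693 - 240678 = 1773015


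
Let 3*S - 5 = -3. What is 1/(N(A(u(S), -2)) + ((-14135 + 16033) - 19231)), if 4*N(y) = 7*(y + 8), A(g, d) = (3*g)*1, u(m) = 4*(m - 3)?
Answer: -1/17368 ≈ -5.7577e-5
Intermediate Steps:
S = ⅔ (S = 5/3 + (⅓)*(-3) = 5/3 - 1 = ⅔ ≈ 0.66667)
u(m) = -12 + 4*m (u(m) = 4*(-3 + m) = -12 + 4*m)
A(g, d) = 3*g
N(y) = 14 + 7*y/4 (N(y) = (7*(y + 8))/4 = (7*(8 + y))/4 = (56 + 7*y)/4 = 14 + 7*y/4)
1/(N(A(u(S), -2)) + ((-14135 + 16033) - 19231)) = 1/((14 + 7*(3*(-12 + 4*(⅔)))/4) + ((-14135 + 16033) - 19231)) = 1/((14 + 7*(3*(-12 + 8/3))/4) + (1898 - 19231)) = 1/((14 + 7*(3*(-28/3))/4) - 17333) = 1/((14 + (7/4)*(-28)) - 17333) = 1/((14 - 49) - 17333) = 1/(-35 - 17333) = 1/(-17368) = -1/17368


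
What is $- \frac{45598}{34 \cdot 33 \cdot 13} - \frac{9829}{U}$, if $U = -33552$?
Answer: $- \frac{231089717}{81564912} \approx -2.8332$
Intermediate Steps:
$- \frac{45598}{34 \cdot 33 \cdot 13} - \frac{9829}{U} = - \frac{45598}{34 \cdot 33 \cdot 13} - \frac{9829}{-33552} = - \frac{45598}{1122 \cdot 13} - - \frac{9829}{33552} = - \frac{45598}{14586} + \frac{9829}{33552} = \left(-45598\right) \frac{1}{14586} + \frac{9829}{33552} = - \frac{22799}{7293} + \frac{9829}{33552} = - \frac{231089717}{81564912}$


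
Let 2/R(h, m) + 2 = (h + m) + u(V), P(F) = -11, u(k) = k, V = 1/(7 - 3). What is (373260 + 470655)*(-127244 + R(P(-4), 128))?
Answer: -49503611688540/461 ≈ -1.0738e+11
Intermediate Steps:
V = ¼ (V = 1/4 = ¼ ≈ 0.25000)
R(h, m) = 2/(-7/4 + h + m) (R(h, m) = 2/(-2 + ((h + m) + ¼)) = 2/(-2 + (¼ + h + m)) = 2/(-7/4 + h + m))
(373260 + 470655)*(-127244 + R(P(-4), 128)) = (373260 + 470655)*(-127244 + 8/(-7 + 4*(-11) + 4*128)) = 843915*(-127244 + 8/(-7 - 44 + 512)) = 843915*(-127244 + 8/461) = 843915*(-58659476/461) = -49503611688540/461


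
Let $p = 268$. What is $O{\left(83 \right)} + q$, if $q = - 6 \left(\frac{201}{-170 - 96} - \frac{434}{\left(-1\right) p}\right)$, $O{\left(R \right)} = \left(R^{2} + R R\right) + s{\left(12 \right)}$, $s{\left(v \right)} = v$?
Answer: $\frac{122836508}{8911} \approx 13785.0$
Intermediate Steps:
$O{\left(R \right)} = 12 + 2 R^{2}$ ($O{\left(R \right)} = \left(R^{2} + R R\right) + 12 = \left(R^{2} + R^{2}\right) + 12 = 2 R^{2} + 12 = 12 + 2 R^{2}$)
$q = - \frac{46182}{8911}$ ($q = - 6 \left(\frac{201}{-170 - 96} - \frac{434}{\left(-1\right) 268}\right) = - 6 \left(\frac{201}{-266} - \frac{434}{-268}\right) = - 6 \left(201 \left(- \frac{1}{266}\right) - - \frac{217}{134}\right) = - 6 \left(- \frac{201}{266} + \frac{217}{134}\right) = \left(-6\right) \frac{7697}{8911} = - \frac{46182}{8911} \approx -5.1826$)
$O{\left(83 \right)} + q = \left(12 + 2 \cdot 83^{2}\right) - \frac{46182}{8911} = \left(12 + 2 \cdot 6889\right) - \frac{46182}{8911} = \left(12 + 13778\right) - \frac{46182}{8911} = 13790 - \frac{46182}{8911} = \frac{122836508}{8911}$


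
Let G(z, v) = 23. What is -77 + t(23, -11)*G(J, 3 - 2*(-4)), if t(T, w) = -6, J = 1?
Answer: -215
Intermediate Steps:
-77 + t(23, -11)*G(J, 3 - 2*(-4)) = -77 - 6*23 = -77 - 138 = -215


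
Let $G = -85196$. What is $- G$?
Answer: $85196$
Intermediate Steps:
$- G = \left(-1\right) \left(-85196\right) = 85196$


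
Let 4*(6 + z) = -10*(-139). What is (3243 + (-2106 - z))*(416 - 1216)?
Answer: -636400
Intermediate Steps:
z = 683/2 (z = -6 + (-10*(-139))/4 = -6 + (¼)*1390 = -6 + 695/2 = 683/2 ≈ 341.50)
(3243 + (-2106 - z))*(416 - 1216) = (3243 + (-2106 - 1*683/2))*(416 - 1216) = (3243 + (-2106 - 683/2))*(-800) = (3243 - 4895/2)*(-800) = (1591/2)*(-800) = -636400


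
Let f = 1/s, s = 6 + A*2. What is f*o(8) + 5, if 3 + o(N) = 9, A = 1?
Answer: 23/4 ≈ 5.7500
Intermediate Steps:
o(N) = 6 (o(N) = -3 + 9 = 6)
s = 8 (s = 6 + 1*2 = 6 + 2 = 8)
f = 1/8 ≈ 0.12500
f*o(8) + 5 = (1/8)*6 + 5 = 3/4 + 5 = 23/4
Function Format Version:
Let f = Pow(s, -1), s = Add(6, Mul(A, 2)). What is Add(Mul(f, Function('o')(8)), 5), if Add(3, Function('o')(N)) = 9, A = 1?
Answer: Rational(23, 4) ≈ 5.7500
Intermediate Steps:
Function('o')(N) = 6 (Function('o')(N) = Add(-3, 9) = 6)
s = 8 (s = Add(6, Mul(1, 2)) = Add(6, 2) = 8)
f = Rational(1, 8) (f = Pow(8, -1) = Rational(1, 8) ≈ 0.12500)
Add(Mul(f, Function('o')(8)), 5) = Add(Mul(Rational(1, 8), 6), 5) = Add(Rational(3, 4), 5) = Rational(23, 4)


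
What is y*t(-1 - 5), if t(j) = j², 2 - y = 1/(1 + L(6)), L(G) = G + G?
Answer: 900/13 ≈ 69.231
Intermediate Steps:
L(G) = 2*G
y = 25/13 (y = 2 - 1/(1 + 2*6) = 2 - 1/(1 + 12) = 2 - 1/13 = 25/13 ≈ 1.9231)
y*t(-1 - 5) = 25*(-1 - 5)²/13 = (25/13)*(-6)² = (25/13)*36 = 900/13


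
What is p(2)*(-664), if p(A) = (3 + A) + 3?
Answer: -5312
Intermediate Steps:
p(A) = 6 + A
p(2)*(-664) = (6 + 2)*(-664) = 8*(-664) = -5312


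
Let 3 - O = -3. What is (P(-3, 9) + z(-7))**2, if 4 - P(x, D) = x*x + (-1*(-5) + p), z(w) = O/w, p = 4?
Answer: 10816/49 ≈ 220.73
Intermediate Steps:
O = 6 (O = 3 - 1*(-3) = 3 + 3 = 6)
z(w) = 6/w
P(x, D) = -5 - x**2 (P(x, D) = 4 - (x*x + (-1*(-5) + 4)) = 4 - (x**2 + (5 + 4)) = 4 - (x**2 + 9) = 4 - (9 + x**2) = 4 + (-9 - x**2) = -5 - x**2)
(P(-3, 9) + z(-7))**2 = ((-5 - 1*(-3)**2) + 6/(-7))**2 = ((-5 - 1*9) + 6*(-1/7))**2 = ((-5 - 9) - 6/7)**2 = (-14 - 6/7)**2 = (-104/7)**2 = 10816/49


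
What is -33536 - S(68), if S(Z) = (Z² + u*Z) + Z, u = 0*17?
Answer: -38228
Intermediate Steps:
u = 0
S(Z) = Z + Z² (S(Z) = (Z² + 0*Z) + Z = (Z² + 0) + Z = Z² + Z = Z + Z²)
-33536 - S(68) = -33536 - 68*(1 + 68) = -33536 - 68*69 = -33536 - 1*4692 = -33536 - 4692 = -38228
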